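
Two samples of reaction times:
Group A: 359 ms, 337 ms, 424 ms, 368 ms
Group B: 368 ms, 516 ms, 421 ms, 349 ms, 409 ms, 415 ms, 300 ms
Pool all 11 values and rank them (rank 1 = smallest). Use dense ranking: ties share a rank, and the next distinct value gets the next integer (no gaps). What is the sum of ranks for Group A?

20

Sorted (ascending): 300, 337, 349, 359, 368, 368, 409, 415, 421, 424, 516
The 2 values of 368 share dense rank 5.
Remaining distinct values take the next consecutive integers.
Group A values → pooled ranks: 359→4, 337→2, 424→9, 368→5
Rank sum = 4 + 2 + 9 + 5 = 20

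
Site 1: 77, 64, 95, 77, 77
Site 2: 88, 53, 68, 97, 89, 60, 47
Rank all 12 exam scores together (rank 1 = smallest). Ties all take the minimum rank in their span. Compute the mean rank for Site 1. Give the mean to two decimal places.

6.60

Sorted (ascending): 47, 53, 60, 64, 68, 77, 77, 77, 88, 89, 95, 97
The 3 values of 77 occupy positions 6–8 → each gets rank 6.
Site 1 values → pooled ranks: 77→6, 64→4, 95→11, 77→6, 77→6
Mean rank = (6 + 4 + 11 + 6 + 6) / 5 = 6.60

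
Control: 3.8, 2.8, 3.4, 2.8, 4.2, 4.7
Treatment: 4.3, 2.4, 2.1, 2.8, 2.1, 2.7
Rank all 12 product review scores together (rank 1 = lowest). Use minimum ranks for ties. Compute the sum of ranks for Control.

Sorted (ascending): 2.1, 2.1, 2.4, 2.7, 2.8, 2.8, 2.8, 3.4, 3.8, 4.2, 4.3, 4.7
The 2 values of 2.1 occupy positions 1–2 → each gets rank 1.
The 3 values of 2.8 occupy positions 5–7 → each gets rank 5.
Control values → pooled ranks: 3.8→9, 2.8→5, 3.4→8, 2.8→5, 4.2→10, 4.7→12
Rank sum = 9 + 5 + 8 + 5 + 10 + 12 = 49

49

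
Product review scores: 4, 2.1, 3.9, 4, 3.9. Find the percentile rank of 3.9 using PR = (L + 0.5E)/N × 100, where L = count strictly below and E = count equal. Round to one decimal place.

N = 5.
Strictly below 3.9: 1. Equal to 3.9: 2.
PR = (1 + 0.5·2)/5 × 100 = 40.0

40.0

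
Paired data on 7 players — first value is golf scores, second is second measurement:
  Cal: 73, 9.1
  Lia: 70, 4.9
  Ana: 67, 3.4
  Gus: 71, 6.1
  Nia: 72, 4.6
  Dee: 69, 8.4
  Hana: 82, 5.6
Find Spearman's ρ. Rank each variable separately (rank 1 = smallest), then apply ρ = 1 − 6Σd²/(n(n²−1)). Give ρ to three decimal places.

0.357

Ranks of variable 1: 6, 3, 1, 4, 5, 2, 7
Ranks of variable 2: 7, 3, 1, 5, 2, 6, 4
d = r₁ − r₂: -1, 0, 0, -1, 3, -4, 3
d²: 1, 0, 0, 1, 9, 16, 9; Σd² = 36
ρ = 1 − 6·36/(7·48) = 1 − 216/336 = 0.357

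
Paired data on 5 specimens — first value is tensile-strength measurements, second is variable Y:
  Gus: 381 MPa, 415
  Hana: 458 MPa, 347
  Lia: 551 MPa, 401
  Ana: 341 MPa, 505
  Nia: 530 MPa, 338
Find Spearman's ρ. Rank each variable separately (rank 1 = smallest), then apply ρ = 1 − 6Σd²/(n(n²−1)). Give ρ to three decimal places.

-0.700

Ranks of variable 1: 2, 3, 5, 1, 4
Ranks of variable 2: 4, 2, 3, 5, 1
d = r₁ − r₂: -2, 1, 2, -4, 3
d²: 4, 1, 4, 16, 9; Σd² = 34
ρ = 1 − 6·34/(5·24) = 1 − 204/120 = -0.700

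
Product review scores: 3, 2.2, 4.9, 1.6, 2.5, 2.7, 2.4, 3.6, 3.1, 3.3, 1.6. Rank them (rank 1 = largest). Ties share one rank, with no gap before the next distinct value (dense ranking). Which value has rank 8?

Sorted (descending): 4.9, 3.6, 3.3, 3.1, 3, 2.7, 2.5, 2.4, 2.2, 1.6, 1.6
The 2 values of 1.6 share dense rank 10.
Remaining distinct values take the next consecutive integers.
Rank 8 → value 2.4.

2.4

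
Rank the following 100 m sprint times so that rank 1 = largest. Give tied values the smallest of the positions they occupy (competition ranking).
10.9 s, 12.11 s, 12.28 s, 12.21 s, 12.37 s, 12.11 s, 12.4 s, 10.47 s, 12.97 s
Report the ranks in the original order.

8, 6, 4, 5, 3, 6, 2, 9, 1

Sorted (descending): 12.97, 12.4, 12.37, 12.28, 12.21, 12.11, 12.11, 10.9, 10.47
The 2 values of 12.11 occupy positions 6–7 → each gets rank 6.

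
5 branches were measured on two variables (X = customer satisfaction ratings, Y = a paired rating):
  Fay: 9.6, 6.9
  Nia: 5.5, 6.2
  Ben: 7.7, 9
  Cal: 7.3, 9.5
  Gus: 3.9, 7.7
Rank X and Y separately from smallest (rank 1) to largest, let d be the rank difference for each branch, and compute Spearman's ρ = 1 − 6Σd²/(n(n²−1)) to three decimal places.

0.100

Ranks of variable 1: 5, 2, 4, 3, 1
Ranks of variable 2: 2, 1, 4, 5, 3
d = r₁ − r₂: 3, 1, 0, -2, -2
d²: 9, 1, 0, 4, 4; Σd² = 18
ρ = 1 − 6·18/(5·24) = 1 − 108/120 = 0.100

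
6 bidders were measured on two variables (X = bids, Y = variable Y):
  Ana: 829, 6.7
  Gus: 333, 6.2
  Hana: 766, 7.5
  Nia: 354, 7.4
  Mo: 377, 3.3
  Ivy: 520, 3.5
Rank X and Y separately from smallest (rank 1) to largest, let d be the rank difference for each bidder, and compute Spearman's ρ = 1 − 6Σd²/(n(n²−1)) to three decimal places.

Ranks of variable 1: 6, 1, 5, 2, 3, 4
Ranks of variable 2: 4, 3, 6, 5, 1, 2
d = r₁ − r₂: 2, -2, -1, -3, 2, 2
d²: 4, 4, 1, 9, 4, 4; Σd² = 26
ρ = 1 − 6·26/(6·35) = 1 − 156/210 = 0.257

0.257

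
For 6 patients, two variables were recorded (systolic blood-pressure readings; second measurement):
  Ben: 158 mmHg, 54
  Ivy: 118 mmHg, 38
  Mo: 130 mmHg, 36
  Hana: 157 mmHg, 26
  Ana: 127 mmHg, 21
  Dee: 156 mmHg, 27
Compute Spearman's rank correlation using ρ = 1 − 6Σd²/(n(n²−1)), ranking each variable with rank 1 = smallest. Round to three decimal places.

0.200

Ranks of variable 1: 6, 1, 3, 5, 2, 4
Ranks of variable 2: 6, 5, 4, 2, 1, 3
d = r₁ − r₂: 0, -4, -1, 3, 1, 1
d²: 0, 16, 1, 9, 1, 1; Σd² = 28
ρ = 1 − 6·28/(6·35) = 1 − 168/210 = 0.200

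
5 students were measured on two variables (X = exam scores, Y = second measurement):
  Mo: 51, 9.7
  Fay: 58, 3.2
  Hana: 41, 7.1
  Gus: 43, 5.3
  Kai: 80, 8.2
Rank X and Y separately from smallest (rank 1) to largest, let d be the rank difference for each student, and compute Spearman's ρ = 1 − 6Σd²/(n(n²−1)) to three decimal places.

0.100

Ranks of variable 1: 3, 4, 1, 2, 5
Ranks of variable 2: 5, 1, 3, 2, 4
d = r₁ − r₂: -2, 3, -2, 0, 1
d²: 4, 9, 4, 0, 1; Σd² = 18
ρ = 1 − 6·18/(5·24) = 1 − 108/120 = 0.100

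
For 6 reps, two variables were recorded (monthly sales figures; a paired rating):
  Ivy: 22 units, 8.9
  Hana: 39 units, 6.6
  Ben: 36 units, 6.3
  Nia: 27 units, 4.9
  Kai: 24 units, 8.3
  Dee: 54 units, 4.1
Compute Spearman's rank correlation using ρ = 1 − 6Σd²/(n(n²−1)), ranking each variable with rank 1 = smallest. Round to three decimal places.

-0.771

Ranks of variable 1: 1, 5, 4, 3, 2, 6
Ranks of variable 2: 6, 4, 3, 2, 5, 1
d = r₁ − r₂: -5, 1, 1, 1, -3, 5
d²: 25, 1, 1, 1, 9, 25; Σd² = 62
ρ = 1 − 6·62/(6·35) = 1 − 372/210 = -0.771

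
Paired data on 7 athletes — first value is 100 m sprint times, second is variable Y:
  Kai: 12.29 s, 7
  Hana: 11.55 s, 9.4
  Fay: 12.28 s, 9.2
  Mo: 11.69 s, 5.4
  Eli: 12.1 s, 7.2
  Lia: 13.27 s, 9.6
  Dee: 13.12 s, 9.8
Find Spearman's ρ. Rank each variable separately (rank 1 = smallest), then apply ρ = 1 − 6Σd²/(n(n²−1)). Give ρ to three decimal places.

0.500

Ranks of variable 1: 5, 1, 4, 2, 3, 7, 6
Ranks of variable 2: 2, 5, 4, 1, 3, 6, 7
d = r₁ − r₂: 3, -4, 0, 1, 0, 1, -1
d²: 9, 16, 0, 1, 0, 1, 1; Σd² = 28
ρ = 1 − 6·28/(7·48) = 1 − 168/336 = 0.500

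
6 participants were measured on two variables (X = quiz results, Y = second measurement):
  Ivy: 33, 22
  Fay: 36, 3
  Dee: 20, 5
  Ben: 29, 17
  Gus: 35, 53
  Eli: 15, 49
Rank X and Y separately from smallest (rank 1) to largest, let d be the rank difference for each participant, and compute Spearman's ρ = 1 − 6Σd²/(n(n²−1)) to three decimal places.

-0.200

Ranks of variable 1: 4, 6, 2, 3, 5, 1
Ranks of variable 2: 4, 1, 2, 3, 6, 5
d = r₁ − r₂: 0, 5, 0, 0, -1, -4
d²: 0, 25, 0, 0, 1, 16; Σd² = 42
ρ = 1 − 6·42/(6·35) = 1 − 252/210 = -0.200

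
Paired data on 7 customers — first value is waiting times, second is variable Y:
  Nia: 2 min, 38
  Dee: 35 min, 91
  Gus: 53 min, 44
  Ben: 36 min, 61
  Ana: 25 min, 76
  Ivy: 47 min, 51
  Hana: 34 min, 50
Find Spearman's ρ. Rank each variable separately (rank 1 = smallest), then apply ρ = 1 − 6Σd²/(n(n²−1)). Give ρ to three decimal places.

Ranks of variable 1: 1, 4, 7, 5, 2, 6, 3
Ranks of variable 2: 1, 7, 2, 5, 6, 4, 3
d = r₁ − r₂: 0, -3, 5, 0, -4, 2, 0
d²: 0, 9, 25, 0, 16, 4, 0; Σd² = 54
ρ = 1 − 6·54/(7·48) = 1 − 324/336 = 0.036

0.036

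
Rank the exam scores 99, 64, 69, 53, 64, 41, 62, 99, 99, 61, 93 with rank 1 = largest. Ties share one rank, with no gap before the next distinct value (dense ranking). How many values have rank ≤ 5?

Sorted (descending): 99, 99, 99, 93, 69, 64, 64, 62, 61, 53, 41
The 3 values of 99 share dense rank 1.
The 2 values of 64 share dense rank 4.
Remaining distinct values take the next consecutive integers.
Ranks ≤ 5: {1, 1, 1, 2, 3, 4, 4, 5} → 8 values.

8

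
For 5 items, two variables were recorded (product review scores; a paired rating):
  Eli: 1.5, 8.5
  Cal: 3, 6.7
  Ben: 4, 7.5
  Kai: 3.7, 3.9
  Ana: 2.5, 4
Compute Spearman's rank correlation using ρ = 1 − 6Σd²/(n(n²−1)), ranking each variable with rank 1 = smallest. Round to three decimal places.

Ranks of variable 1: 1, 3, 5, 4, 2
Ranks of variable 2: 5, 3, 4, 1, 2
d = r₁ − r₂: -4, 0, 1, 3, 0
d²: 16, 0, 1, 9, 0; Σd² = 26
ρ = 1 − 6·26/(5·24) = 1 − 156/120 = -0.300

-0.300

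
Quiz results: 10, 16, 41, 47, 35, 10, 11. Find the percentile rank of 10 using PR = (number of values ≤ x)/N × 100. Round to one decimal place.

28.6

N = 7.
Strictly below 10: 0. Equal to 10: 2.
PR = 2/7 × 100 = 28.6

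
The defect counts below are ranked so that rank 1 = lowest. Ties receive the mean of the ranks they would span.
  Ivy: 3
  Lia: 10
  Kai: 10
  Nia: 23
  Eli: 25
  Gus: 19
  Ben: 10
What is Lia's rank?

Sorted (ascending): 3, 10, 10, 10, 19, 23, 25
The 3 values of 10 occupy positions 2–4 → average rank 3.
Lia has value 10 → rank 3.

3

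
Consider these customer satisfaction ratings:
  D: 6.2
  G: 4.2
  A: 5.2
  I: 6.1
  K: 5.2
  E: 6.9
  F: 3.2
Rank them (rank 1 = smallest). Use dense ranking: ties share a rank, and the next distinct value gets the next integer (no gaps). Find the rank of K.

3

Sorted (ascending): 3.2, 4.2, 5.2, 5.2, 6.1, 6.2, 6.9
The 2 values of 5.2 share dense rank 3.
Remaining distinct values take the next consecutive integers.
K has value 5.2 → rank 3.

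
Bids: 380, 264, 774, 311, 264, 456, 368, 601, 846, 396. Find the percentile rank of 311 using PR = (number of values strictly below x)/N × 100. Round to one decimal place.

20.0

N = 10.
Strictly below 311: 2. Equal to 311: 1.
PR = 2/10 × 100 = 20.0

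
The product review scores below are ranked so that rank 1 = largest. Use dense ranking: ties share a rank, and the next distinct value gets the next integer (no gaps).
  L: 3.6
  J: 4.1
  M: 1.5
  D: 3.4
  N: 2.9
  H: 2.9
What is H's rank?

4

Sorted (descending): 4.1, 3.6, 3.4, 2.9, 2.9, 1.5
The 2 values of 2.9 share dense rank 4.
Remaining distinct values take the next consecutive integers.
H has value 2.9 → rank 4.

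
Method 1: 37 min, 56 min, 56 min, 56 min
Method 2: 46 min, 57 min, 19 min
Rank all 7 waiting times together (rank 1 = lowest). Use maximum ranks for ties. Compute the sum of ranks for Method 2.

11

Sorted (ascending): 19, 37, 46, 56, 56, 56, 57
The 3 values of 56 occupy positions 4–6 → each gets rank 6.
Method 2 values → pooled ranks: 46→3, 57→7, 19→1
Rank sum = 3 + 7 + 1 = 11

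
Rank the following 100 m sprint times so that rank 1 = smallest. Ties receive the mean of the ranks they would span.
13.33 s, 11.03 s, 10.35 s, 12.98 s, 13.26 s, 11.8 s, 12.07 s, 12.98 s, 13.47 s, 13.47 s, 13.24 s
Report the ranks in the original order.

9, 2, 1, 5.5, 8, 3, 4, 5.5, 10.5, 10.5, 7

Sorted (ascending): 10.35, 11.03, 11.8, 12.07, 12.98, 12.98, 13.24, 13.26, 13.33, 13.47, 13.47
The 2 values of 12.98 occupy positions 5–6 → average rank (5+6)/2 = 5.5.
The 2 values of 13.47 occupy positions 10–11 → average rank (10+11)/2 = 10.5.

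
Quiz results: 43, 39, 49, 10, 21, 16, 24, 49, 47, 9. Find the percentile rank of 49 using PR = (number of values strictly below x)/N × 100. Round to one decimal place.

N = 10.
Strictly below 49: 8. Equal to 49: 2.
PR = 8/10 × 100 = 80.0

80.0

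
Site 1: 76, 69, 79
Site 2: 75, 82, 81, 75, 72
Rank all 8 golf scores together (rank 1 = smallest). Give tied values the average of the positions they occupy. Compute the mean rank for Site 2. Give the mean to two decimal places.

4.80

Sorted (ascending): 69, 72, 75, 75, 76, 79, 81, 82
The 2 values of 75 occupy positions 3–4 → average rank (3+4)/2 = 3.5.
Site 2 values → pooled ranks: 75→3.5, 82→8, 81→7, 75→3.5, 72→2
Mean rank = (3.5 + 8 + 7 + 3.5 + 2) / 5 = 4.80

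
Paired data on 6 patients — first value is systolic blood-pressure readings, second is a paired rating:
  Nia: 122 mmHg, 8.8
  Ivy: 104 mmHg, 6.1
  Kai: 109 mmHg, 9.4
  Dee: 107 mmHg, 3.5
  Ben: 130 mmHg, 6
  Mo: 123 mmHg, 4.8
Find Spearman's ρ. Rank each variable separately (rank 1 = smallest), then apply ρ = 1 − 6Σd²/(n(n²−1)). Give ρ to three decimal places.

-0.086

Ranks of variable 1: 4, 1, 3, 2, 6, 5
Ranks of variable 2: 5, 4, 6, 1, 3, 2
d = r₁ − r₂: -1, -3, -3, 1, 3, 3
d²: 1, 9, 9, 1, 9, 9; Σd² = 38
ρ = 1 − 6·38/(6·35) = 1 − 228/210 = -0.086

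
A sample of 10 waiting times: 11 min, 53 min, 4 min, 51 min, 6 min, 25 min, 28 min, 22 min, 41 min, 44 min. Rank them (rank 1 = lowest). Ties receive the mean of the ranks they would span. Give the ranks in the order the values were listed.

Sorted (ascending): 4, 6, 11, 22, 25, 28, 41, 44, 51, 53
No ties — each value takes its position as its rank.

3, 10, 1, 9, 2, 5, 6, 4, 7, 8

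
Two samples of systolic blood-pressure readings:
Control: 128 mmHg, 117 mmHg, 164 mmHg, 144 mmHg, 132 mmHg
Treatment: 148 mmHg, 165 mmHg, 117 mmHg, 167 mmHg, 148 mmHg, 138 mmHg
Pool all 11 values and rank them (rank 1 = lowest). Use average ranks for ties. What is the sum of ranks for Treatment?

Sorted (ascending): 117, 117, 128, 132, 138, 144, 148, 148, 164, 165, 167
The 2 values of 117 occupy positions 1–2 → average rank (1+2)/2 = 1.5.
The 2 values of 148 occupy positions 7–8 → average rank (7+8)/2 = 7.5.
Treatment values → pooled ranks: 148→7.5, 165→10, 117→1.5, 167→11, 148→7.5, 138→5
Rank sum = 7.5 + 10 + 1.5 + 11 + 7.5 + 5 = 42.5

42.5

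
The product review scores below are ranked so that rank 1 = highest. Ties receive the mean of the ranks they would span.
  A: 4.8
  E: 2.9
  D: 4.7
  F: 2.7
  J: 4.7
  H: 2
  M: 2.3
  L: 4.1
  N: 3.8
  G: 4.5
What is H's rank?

10

Sorted (descending): 4.8, 4.7, 4.7, 4.5, 4.1, 3.8, 2.9, 2.7, 2.3, 2
The 2 values of 4.7 occupy positions 2–3 → average rank (2+3)/2 = 2.5.
H has value 2 → rank 10.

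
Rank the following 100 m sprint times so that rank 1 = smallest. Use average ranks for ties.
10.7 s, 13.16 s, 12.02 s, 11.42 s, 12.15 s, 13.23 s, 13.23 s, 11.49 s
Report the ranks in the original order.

Sorted (ascending): 10.7, 11.42, 11.49, 12.02, 12.15, 13.16, 13.23, 13.23
The 2 values of 13.23 occupy positions 7–8 → average rank (7+8)/2 = 7.5.

1, 6, 4, 2, 5, 7.5, 7.5, 3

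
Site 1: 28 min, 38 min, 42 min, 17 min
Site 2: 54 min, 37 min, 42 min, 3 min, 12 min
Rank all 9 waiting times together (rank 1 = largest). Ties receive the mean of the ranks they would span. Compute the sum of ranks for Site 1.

Sorted (descending): 54, 42, 42, 38, 37, 28, 17, 12, 3
The 2 values of 42 occupy positions 2–3 → average rank (2+3)/2 = 2.5.
Site 1 values → pooled ranks: 28→6, 38→4, 42→2.5, 17→7
Rank sum = 6 + 4 + 2.5 + 7 = 19.5

19.5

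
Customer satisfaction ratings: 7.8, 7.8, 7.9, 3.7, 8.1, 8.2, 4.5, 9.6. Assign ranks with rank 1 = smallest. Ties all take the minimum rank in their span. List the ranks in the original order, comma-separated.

3, 3, 5, 1, 6, 7, 2, 8

Sorted (ascending): 3.7, 4.5, 7.8, 7.8, 7.9, 8.1, 8.2, 9.6
The 2 values of 7.8 occupy positions 3–4 → each gets rank 3.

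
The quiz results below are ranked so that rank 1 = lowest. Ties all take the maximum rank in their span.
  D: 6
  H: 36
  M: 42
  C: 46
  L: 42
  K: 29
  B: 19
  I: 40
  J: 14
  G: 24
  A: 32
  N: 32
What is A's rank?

Sorted (ascending): 6, 14, 19, 24, 29, 32, 32, 36, 40, 42, 42, 46
The 2 values of 32 occupy positions 6–7 → each gets rank 7.
The 2 values of 42 occupy positions 10–11 → each gets rank 11.
A has value 32 → rank 7.

7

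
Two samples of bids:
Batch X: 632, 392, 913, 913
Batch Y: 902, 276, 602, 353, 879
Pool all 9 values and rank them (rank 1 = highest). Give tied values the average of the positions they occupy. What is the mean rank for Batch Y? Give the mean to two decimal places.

Sorted (descending): 913, 913, 902, 879, 632, 602, 392, 353, 276
The 2 values of 913 occupy positions 1–2 → average rank (1+2)/2 = 1.5.
Batch Y values → pooled ranks: 902→3, 276→9, 602→6, 353→8, 879→4
Mean rank = (3 + 9 + 6 + 8 + 4) / 5 = 6.00

6.00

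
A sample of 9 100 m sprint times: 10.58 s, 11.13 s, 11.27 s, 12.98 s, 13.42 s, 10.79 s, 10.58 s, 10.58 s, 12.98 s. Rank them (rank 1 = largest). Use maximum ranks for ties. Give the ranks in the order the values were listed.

Sorted (descending): 13.42, 12.98, 12.98, 11.27, 11.13, 10.79, 10.58, 10.58, 10.58
The 2 values of 12.98 occupy positions 2–3 → each gets rank 3.
The 3 values of 10.58 occupy positions 7–9 → each gets rank 9.

9, 5, 4, 3, 1, 6, 9, 9, 3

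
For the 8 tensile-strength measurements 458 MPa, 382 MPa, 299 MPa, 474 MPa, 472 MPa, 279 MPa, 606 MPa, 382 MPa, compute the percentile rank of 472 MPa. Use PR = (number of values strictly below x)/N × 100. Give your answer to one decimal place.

62.5

N = 8.
Strictly below 472: 5. Equal to 472: 1.
PR = 5/8 × 100 = 62.5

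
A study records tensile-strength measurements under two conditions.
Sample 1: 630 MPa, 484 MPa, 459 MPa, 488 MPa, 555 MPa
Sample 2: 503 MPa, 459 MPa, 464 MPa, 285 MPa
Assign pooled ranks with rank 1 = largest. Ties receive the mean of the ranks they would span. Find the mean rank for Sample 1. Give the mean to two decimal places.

Sorted (descending): 630, 555, 503, 488, 484, 464, 459, 459, 285
The 2 values of 459 occupy positions 7–8 → average rank (7+8)/2 = 7.5.
Sample 1 values → pooled ranks: 630→1, 484→5, 459→7.5, 488→4, 555→2
Mean rank = (1 + 5 + 7.5 + 4 + 2) / 5 = 3.90

3.90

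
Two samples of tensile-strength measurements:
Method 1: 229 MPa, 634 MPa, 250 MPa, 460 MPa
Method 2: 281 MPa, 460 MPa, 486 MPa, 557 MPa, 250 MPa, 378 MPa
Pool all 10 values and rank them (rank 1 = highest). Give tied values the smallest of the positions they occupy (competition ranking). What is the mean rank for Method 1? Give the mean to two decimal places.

Sorted (descending): 634, 557, 486, 460, 460, 378, 281, 250, 250, 229
The 2 values of 460 occupy positions 4–5 → each gets rank 4.
The 2 values of 250 occupy positions 8–9 → each gets rank 8.
Method 1 values → pooled ranks: 229→10, 634→1, 250→8, 460→4
Mean rank = (10 + 1 + 8 + 4) / 4 = 5.75

5.75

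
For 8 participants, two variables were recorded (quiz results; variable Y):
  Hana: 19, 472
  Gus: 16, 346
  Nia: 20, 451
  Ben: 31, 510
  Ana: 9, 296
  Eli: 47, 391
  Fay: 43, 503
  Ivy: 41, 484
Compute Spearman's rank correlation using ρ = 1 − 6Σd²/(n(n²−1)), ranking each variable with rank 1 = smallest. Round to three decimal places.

0.548

Ranks of variable 1: 3, 2, 4, 5, 1, 8, 7, 6
Ranks of variable 2: 5, 2, 4, 8, 1, 3, 7, 6
d = r₁ − r₂: -2, 0, 0, -3, 0, 5, 0, 0
d²: 4, 0, 0, 9, 0, 25, 0, 0; Σd² = 38
ρ = 1 − 6·38/(8·63) = 1 − 228/504 = 0.548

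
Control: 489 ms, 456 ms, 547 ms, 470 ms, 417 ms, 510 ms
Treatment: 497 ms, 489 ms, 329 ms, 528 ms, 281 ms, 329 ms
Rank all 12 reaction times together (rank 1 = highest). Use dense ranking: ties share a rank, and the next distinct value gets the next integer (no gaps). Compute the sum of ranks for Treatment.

Sorted (descending): 547, 528, 510, 497, 489, 489, 470, 456, 417, 329, 329, 281
The 2 values of 489 share dense rank 5.
The 2 values of 329 share dense rank 9.
Remaining distinct values take the next consecutive integers.
Treatment values → pooled ranks: 497→4, 489→5, 329→9, 528→2, 281→10, 329→9
Rank sum = 4 + 5 + 9 + 2 + 10 + 9 = 39

39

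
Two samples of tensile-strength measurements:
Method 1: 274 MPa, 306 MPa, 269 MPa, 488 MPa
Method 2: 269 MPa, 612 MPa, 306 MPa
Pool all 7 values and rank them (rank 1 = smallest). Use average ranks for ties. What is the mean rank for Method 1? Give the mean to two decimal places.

3.75

Sorted (ascending): 269, 269, 274, 306, 306, 488, 612
The 2 values of 269 occupy positions 1–2 → average rank (1+2)/2 = 1.5.
The 2 values of 306 occupy positions 4–5 → average rank (4+5)/2 = 4.5.
Method 1 values → pooled ranks: 274→3, 306→4.5, 269→1.5, 488→6
Mean rank = (3 + 4.5 + 1.5 + 6) / 4 = 3.75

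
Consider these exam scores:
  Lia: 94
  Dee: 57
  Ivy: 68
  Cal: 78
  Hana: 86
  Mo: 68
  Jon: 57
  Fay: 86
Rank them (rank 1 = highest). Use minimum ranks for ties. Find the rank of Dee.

7

Sorted (descending): 94, 86, 86, 78, 68, 68, 57, 57
The 2 values of 86 occupy positions 2–3 → each gets rank 2.
The 2 values of 68 occupy positions 5–6 → each gets rank 5.
The 2 values of 57 occupy positions 7–8 → each gets rank 7.
Dee has value 57 → rank 7.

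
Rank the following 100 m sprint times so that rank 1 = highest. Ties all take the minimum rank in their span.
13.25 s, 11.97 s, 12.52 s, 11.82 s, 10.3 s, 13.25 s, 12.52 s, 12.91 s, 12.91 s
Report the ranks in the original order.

1, 7, 5, 8, 9, 1, 5, 3, 3

Sorted (descending): 13.25, 13.25, 12.91, 12.91, 12.52, 12.52, 11.97, 11.82, 10.3
The 2 values of 13.25 occupy positions 1–2 → each gets rank 1.
The 2 values of 12.91 occupy positions 3–4 → each gets rank 3.
The 2 values of 12.52 occupy positions 5–6 → each gets rank 5.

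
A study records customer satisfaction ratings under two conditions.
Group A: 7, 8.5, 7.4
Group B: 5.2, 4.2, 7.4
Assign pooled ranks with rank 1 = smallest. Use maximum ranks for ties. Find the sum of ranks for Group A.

14

Sorted (ascending): 4.2, 5.2, 7, 7.4, 7.4, 8.5
The 2 values of 7.4 occupy positions 4–5 → each gets rank 5.
Group A values → pooled ranks: 7→3, 8.5→6, 7.4→5
Rank sum = 3 + 6 + 5 = 14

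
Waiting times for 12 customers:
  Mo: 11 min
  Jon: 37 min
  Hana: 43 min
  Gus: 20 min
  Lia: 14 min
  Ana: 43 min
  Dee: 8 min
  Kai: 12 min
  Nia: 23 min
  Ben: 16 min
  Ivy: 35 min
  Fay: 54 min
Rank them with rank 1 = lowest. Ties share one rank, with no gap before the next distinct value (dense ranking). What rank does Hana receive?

Sorted (ascending): 8, 11, 12, 14, 16, 20, 23, 35, 37, 43, 43, 54
The 2 values of 43 share dense rank 10.
Remaining distinct values take the next consecutive integers.
Hana has value 43 min → rank 10.

10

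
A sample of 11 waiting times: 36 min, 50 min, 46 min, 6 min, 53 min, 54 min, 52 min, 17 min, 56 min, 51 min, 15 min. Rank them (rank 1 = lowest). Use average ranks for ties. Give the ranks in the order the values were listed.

Sorted (ascending): 6, 15, 17, 36, 46, 50, 51, 52, 53, 54, 56
No ties — each value takes its position as its rank.

4, 6, 5, 1, 9, 10, 8, 3, 11, 7, 2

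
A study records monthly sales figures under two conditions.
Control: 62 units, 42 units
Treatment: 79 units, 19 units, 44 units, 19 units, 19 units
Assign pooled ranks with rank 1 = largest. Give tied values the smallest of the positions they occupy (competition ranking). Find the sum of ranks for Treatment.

Sorted (descending): 79, 62, 44, 42, 19, 19, 19
The 3 values of 19 occupy positions 5–7 → each gets rank 5.
Treatment values → pooled ranks: 79→1, 19→5, 44→3, 19→5, 19→5
Rank sum = 1 + 5 + 3 + 5 + 5 = 19

19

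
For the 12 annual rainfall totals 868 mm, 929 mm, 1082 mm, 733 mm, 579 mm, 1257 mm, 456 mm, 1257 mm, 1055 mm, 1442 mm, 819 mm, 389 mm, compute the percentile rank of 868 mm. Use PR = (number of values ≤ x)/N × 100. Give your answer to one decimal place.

N = 12.
Strictly below 868: 5. Equal to 868: 1.
PR = 6/12 × 100 = 50.0

50.0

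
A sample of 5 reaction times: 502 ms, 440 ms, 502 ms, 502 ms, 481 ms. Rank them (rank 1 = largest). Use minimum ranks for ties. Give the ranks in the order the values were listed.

1, 5, 1, 1, 4

Sorted (descending): 502, 502, 502, 481, 440
The 3 values of 502 occupy positions 1–3 → each gets rank 1.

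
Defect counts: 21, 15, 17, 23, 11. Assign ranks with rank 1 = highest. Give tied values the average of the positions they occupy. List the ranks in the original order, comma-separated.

Sorted (descending): 23, 21, 17, 15, 11
No ties — each value takes its position as its rank.

2, 4, 3, 1, 5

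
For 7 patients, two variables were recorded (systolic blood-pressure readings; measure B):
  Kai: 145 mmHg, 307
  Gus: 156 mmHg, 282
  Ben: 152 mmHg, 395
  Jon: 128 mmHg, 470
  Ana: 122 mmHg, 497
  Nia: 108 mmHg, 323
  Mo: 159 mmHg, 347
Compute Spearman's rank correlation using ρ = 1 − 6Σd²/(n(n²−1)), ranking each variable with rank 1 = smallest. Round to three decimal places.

Ranks of variable 1: 4, 6, 5, 3, 2, 1, 7
Ranks of variable 2: 2, 1, 5, 6, 7, 3, 4
d = r₁ − r₂: 2, 5, 0, -3, -5, -2, 3
d²: 4, 25, 0, 9, 25, 4, 9; Σd² = 76
ρ = 1 − 6·76/(7·48) = 1 − 456/336 = -0.357

-0.357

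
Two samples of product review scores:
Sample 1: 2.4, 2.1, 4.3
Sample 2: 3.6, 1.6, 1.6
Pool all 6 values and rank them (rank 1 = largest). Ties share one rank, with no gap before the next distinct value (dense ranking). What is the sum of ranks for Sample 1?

8

Sorted (descending): 4.3, 3.6, 2.4, 2.1, 1.6, 1.6
The 2 values of 1.6 share dense rank 5.
Remaining distinct values take the next consecutive integers.
Sample 1 values → pooled ranks: 2.4→3, 2.1→4, 4.3→1
Rank sum = 3 + 4 + 1 = 8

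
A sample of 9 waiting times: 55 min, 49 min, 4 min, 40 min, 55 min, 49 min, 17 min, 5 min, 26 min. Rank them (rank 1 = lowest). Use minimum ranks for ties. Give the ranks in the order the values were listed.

8, 6, 1, 5, 8, 6, 3, 2, 4

Sorted (ascending): 4, 5, 17, 26, 40, 49, 49, 55, 55
The 2 values of 49 occupy positions 6–7 → each gets rank 6.
The 2 values of 55 occupy positions 8–9 → each gets rank 8.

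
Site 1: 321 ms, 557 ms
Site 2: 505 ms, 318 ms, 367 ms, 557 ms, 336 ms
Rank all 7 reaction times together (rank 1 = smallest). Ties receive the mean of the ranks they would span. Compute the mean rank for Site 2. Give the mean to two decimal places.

Sorted (ascending): 318, 321, 336, 367, 505, 557, 557
The 2 values of 557 occupy positions 6–7 → average rank (6+7)/2 = 6.5.
Site 2 values → pooled ranks: 505→5, 318→1, 367→4, 557→6.5, 336→3
Mean rank = (5 + 1 + 4 + 6.5 + 3) / 5 = 3.90

3.90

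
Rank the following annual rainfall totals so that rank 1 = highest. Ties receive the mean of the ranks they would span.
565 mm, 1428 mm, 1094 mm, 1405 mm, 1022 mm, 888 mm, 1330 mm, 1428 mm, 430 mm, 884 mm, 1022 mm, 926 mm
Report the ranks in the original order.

11, 1.5, 5, 3, 6.5, 9, 4, 1.5, 12, 10, 6.5, 8

Sorted (descending): 1428, 1428, 1405, 1330, 1094, 1022, 1022, 926, 888, 884, 565, 430
The 2 values of 1428 occupy positions 1–2 → average rank (1+2)/2 = 1.5.
The 2 values of 1022 occupy positions 6–7 → average rank (6+7)/2 = 6.5.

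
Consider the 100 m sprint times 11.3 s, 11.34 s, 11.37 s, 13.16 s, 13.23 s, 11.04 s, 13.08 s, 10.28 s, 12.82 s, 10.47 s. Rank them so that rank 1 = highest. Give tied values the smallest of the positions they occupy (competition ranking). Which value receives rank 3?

13.08

Sorted (descending): 13.23, 13.16, 13.08, 12.82, 11.37, 11.34, 11.3, 11.04, 10.47, 10.28
No ties — each value takes its position as its rank.
Rank 3 → value 13.08.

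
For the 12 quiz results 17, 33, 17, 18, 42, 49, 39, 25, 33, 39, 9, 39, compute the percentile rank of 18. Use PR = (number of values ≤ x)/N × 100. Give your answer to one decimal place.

33.3

N = 12.
Strictly below 18: 3. Equal to 18: 1.
PR = 4/12 × 100 = 33.3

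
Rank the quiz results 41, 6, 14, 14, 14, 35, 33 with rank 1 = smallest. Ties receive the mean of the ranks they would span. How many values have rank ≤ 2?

1

Sorted (ascending): 6, 14, 14, 14, 33, 35, 41
The 3 values of 14 occupy positions 2–4 → average rank 3.
Ranks ≤ 2: {1} → 1 value.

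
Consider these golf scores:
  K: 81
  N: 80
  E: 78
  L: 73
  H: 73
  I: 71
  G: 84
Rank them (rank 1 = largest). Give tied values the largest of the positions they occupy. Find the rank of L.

6

Sorted (descending): 84, 81, 80, 78, 73, 73, 71
The 2 values of 73 occupy positions 5–6 → each gets rank 6.
L has value 73 → rank 6.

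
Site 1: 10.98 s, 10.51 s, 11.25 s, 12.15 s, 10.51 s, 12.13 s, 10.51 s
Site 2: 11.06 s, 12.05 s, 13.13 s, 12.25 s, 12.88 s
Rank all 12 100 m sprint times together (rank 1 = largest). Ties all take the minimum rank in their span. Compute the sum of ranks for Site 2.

Sorted (descending): 13.13, 12.88, 12.25, 12.15, 12.13, 12.05, 11.25, 11.06, 10.98, 10.51, 10.51, 10.51
The 3 values of 10.51 occupy positions 10–12 → each gets rank 10.
Site 2 values → pooled ranks: 11.06→8, 12.05→6, 13.13→1, 12.25→3, 12.88→2
Rank sum = 8 + 6 + 1 + 3 + 2 = 20

20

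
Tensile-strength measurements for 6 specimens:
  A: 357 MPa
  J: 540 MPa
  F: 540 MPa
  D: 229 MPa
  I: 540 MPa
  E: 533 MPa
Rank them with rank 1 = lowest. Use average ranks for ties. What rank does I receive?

5

Sorted (ascending): 229, 357, 533, 540, 540, 540
The 3 values of 540 occupy positions 4–6 → average rank 5.
I has value 540 MPa → rank 5.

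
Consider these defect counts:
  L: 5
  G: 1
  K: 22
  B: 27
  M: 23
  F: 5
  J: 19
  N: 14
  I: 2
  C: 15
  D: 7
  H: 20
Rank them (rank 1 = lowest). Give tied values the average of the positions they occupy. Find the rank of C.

Sorted (ascending): 1, 2, 5, 5, 7, 14, 15, 19, 20, 22, 23, 27
The 2 values of 5 occupy positions 3–4 → average rank (3+4)/2 = 3.5.
C has value 15 → rank 7.

7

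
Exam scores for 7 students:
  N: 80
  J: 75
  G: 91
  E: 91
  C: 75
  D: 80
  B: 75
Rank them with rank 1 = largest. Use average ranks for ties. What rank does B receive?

6

Sorted (descending): 91, 91, 80, 80, 75, 75, 75
The 2 values of 91 occupy positions 1–2 → average rank (1+2)/2 = 1.5.
The 2 values of 80 occupy positions 3–4 → average rank (3+4)/2 = 3.5.
The 3 values of 75 occupy positions 5–7 → average rank 6.
B has value 75 → rank 6.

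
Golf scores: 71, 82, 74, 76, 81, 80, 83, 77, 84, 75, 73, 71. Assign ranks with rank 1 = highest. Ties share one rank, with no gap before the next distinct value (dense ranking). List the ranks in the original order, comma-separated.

Sorted (descending): 84, 83, 82, 81, 80, 77, 76, 75, 74, 73, 71, 71
The 2 values of 71 share dense rank 11.
Remaining distinct values take the next consecutive integers.

11, 3, 9, 7, 4, 5, 2, 6, 1, 8, 10, 11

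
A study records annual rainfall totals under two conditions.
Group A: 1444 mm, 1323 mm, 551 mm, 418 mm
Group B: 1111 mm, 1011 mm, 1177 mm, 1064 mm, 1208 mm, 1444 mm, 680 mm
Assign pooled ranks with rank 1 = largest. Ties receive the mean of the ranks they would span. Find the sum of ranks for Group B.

Sorted (descending): 1444, 1444, 1323, 1208, 1177, 1111, 1064, 1011, 680, 551, 418
The 2 values of 1444 occupy positions 1–2 → average rank (1+2)/2 = 1.5.
Group B values → pooled ranks: 1111→6, 1011→8, 1177→5, 1064→7, 1208→4, 1444→1.5, 680→9
Rank sum = 6 + 8 + 5 + 7 + 4 + 1.5 + 9 = 40.5

40.5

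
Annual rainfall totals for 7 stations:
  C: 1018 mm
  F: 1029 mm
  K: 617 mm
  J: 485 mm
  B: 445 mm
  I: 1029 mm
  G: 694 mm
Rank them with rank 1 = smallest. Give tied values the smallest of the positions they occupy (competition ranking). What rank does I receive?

Sorted (ascending): 445, 485, 617, 694, 1018, 1029, 1029
The 2 values of 1029 occupy positions 6–7 → each gets rank 6.
I has value 1029 mm → rank 6.

6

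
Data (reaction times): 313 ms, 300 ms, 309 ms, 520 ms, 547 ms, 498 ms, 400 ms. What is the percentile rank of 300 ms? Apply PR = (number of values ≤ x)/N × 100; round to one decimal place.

N = 7.
Strictly below 300: 0. Equal to 300: 1.
PR = 1/7 × 100 = 14.3

14.3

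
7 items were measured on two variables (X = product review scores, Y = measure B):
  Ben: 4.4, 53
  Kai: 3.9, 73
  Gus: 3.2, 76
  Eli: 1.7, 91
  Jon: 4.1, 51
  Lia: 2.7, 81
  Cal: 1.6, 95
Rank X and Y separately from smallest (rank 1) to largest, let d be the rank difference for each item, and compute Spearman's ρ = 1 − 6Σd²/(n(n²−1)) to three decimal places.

Ranks of variable 1: 7, 5, 4, 2, 6, 3, 1
Ranks of variable 2: 2, 3, 4, 6, 1, 5, 7
d = r₁ − r₂: 5, 2, 0, -4, 5, -2, -6
d²: 25, 4, 0, 16, 25, 4, 36; Σd² = 110
ρ = 1 − 6·110/(7·48) = 1 − 660/336 = -0.964

-0.964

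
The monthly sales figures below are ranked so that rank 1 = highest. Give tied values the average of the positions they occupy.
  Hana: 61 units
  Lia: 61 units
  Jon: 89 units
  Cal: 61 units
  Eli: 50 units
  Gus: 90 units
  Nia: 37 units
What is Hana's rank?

4

Sorted (descending): 90, 89, 61, 61, 61, 50, 37
The 3 values of 61 occupy positions 3–5 → average rank 4.
Hana has value 61 units → rank 4.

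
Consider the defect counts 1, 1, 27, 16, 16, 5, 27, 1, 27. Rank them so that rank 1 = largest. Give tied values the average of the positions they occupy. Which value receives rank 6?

Sorted (descending): 27, 27, 27, 16, 16, 5, 1, 1, 1
The 3 values of 27 occupy positions 1–3 → average rank 2.
The 2 values of 16 occupy positions 4–5 → average rank (4+5)/2 = 4.5.
The 3 values of 1 occupy positions 7–9 → average rank 8.
Rank 6 → value 5.

5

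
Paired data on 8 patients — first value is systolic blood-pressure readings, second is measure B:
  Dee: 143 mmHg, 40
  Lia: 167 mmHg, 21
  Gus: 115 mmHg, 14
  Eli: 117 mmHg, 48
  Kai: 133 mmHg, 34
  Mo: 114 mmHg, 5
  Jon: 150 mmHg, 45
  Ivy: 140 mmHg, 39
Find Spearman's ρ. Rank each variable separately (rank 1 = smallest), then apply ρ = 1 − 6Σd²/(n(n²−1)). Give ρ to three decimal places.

0.405

Ranks of variable 1: 6, 8, 2, 3, 4, 1, 7, 5
Ranks of variable 2: 6, 3, 2, 8, 4, 1, 7, 5
d = r₁ − r₂: 0, 5, 0, -5, 0, 0, 0, 0
d²: 0, 25, 0, 25, 0, 0, 0, 0; Σd² = 50
ρ = 1 − 6·50/(8·63) = 1 − 300/504 = 0.405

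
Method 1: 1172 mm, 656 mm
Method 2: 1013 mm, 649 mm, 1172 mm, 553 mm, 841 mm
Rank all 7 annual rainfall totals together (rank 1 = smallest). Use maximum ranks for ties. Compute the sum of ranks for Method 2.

Sorted (ascending): 553, 649, 656, 841, 1013, 1172, 1172
The 2 values of 1172 occupy positions 6–7 → each gets rank 7.
Method 2 values → pooled ranks: 1013→5, 649→2, 1172→7, 553→1, 841→4
Rank sum = 5 + 2 + 7 + 1 + 4 = 19

19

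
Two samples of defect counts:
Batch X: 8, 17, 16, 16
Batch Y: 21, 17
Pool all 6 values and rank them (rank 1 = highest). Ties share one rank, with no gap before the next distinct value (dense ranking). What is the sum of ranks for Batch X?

12

Sorted (descending): 21, 17, 17, 16, 16, 8
The 2 values of 17 share dense rank 2.
The 2 values of 16 share dense rank 3.
Remaining distinct values take the next consecutive integers.
Batch X values → pooled ranks: 8→4, 17→2, 16→3, 16→3
Rank sum = 4 + 2 + 3 + 3 = 12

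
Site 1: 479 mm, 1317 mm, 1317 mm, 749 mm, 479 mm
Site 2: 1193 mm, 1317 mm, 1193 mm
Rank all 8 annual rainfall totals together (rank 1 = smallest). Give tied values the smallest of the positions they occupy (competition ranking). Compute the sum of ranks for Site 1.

Sorted (ascending): 479, 479, 749, 1193, 1193, 1317, 1317, 1317
The 2 values of 479 occupy positions 1–2 → each gets rank 1.
The 2 values of 1193 occupy positions 4–5 → each gets rank 4.
The 3 values of 1317 occupy positions 6–8 → each gets rank 6.
Site 1 values → pooled ranks: 479→1, 1317→6, 1317→6, 749→3, 479→1
Rank sum = 1 + 6 + 6 + 3 + 1 = 17

17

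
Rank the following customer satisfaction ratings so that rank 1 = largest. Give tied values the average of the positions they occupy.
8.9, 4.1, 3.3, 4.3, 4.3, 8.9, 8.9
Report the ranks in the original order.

Sorted (descending): 8.9, 8.9, 8.9, 4.3, 4.3, 4.1, 3.3
The 3 values of 8.9 occupy positions 1–3 → average rank 2.
The 2 values of 4.3 occupy positions 4–5 → average rank (4+5)/2 = 4.5.

2, 6, 7, 4.5, 4.5, 2, 2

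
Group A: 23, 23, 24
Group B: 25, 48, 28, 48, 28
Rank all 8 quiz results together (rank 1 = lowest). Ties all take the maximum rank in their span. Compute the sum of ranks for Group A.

Sorted (ascending): 23, 23, 24, 25, 28, 28, 48, 48
The 2 values of 23 occupy positions 1–2 → each gets rank 2.
The 2 values of 28 occupy positions 5–6 → each gets rank 6.
The 2 values of 48 occupy positions 7–8 → each gets rank 8.
Group A values → pooled ranks: 23→2, 23→2, 24→3
Rank sum = 2 + 2 + 3 = 7

7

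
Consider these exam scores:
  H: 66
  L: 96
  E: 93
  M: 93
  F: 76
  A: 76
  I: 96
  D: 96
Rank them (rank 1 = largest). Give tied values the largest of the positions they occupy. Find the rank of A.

7

Sorted (descending): 96, 96, 96, 93, 93, 76, 76, 66
The 3 values of 96 occupy positions 1–3 → each gets rank 3.
The 2 values of 93 occupy positions 4–5 → each gets rank 5.
The 2 values of 76 occupy positions 6–7 → each gets rank 7.
A has value 76 → rank 7.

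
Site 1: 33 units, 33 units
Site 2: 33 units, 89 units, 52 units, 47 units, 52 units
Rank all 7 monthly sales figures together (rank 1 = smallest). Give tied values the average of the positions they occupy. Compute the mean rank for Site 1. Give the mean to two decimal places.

Sorted (ascending): 33, 33, 33, 47, 52, 52, 89
The 3 values of 33 occupy positions 1–3 → average rank 2.
The 2 values of 52 occupy positions 5–6 → average rank (5+6)/2 = 5.5.
Site 1 values → pooled ranks: 33→2, 33→2
Mean rank = (2 + 2) / 2 = 2.00

2.00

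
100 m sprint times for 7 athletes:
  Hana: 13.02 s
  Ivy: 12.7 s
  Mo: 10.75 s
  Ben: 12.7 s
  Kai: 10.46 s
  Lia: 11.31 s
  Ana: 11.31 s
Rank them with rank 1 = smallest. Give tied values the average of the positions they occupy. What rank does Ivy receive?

Sorted (ascending): 10.46, 10.75, 11.31, 11.31, 12.7, 12.7, 13.02
The 2 values of 11.31 occupy positions 3–4 → average rank (3+4)/2 = 3.5.
The 2 values of 12.7 occupy positions 5–6 → average rank (5+6)/2 = 5.5.
Ivy has value 12.7 s → rank 5.5.

5.5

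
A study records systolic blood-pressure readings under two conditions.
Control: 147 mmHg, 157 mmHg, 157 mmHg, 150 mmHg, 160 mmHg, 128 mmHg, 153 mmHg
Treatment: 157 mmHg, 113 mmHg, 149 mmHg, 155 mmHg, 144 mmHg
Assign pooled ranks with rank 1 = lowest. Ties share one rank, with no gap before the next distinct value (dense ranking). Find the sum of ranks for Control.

Sorted (ascending): 113, 128, 144, 147, 149, 150, 153, 155, 157, 157, 157, 160
The 3 values of 157 share dense rank 9.
Remaining distinct values take the next consecutive integers.
Control values → pooled ranks: 147→4, 157→9, 157→9, 150→6, 160→10, 128→2, 153→7
Rank sum = 4 + 9 + 9 + 6 + 10 + 2 + 7 = 47

47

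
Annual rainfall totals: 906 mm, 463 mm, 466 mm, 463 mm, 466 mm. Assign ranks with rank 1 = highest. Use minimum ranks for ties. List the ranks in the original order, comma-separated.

Sorted (descending): 906, 466, 466, 463, 463
The 2 values of 466 occupy positions 2–3 → each gets rank 2.
The 2 values of 463 occupy positions 4–5 → each gets rank 4.

1, 4, 2, 4, 2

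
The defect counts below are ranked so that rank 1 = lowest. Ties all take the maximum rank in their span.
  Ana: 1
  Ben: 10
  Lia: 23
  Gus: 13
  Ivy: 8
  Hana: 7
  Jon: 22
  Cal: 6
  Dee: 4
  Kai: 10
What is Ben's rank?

Sorted (ascending): 1, 4, 6, 7, 8, 10, 10, 13, 22, 23
The 2 values of 10 occupy positions 6–7 → each gets rank 7.
Ben has value 10 → rank 7.

7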